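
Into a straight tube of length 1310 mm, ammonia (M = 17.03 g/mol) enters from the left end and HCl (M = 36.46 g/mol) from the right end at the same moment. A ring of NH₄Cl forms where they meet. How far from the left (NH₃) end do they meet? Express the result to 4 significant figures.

Distances travelled in equal time are proportional to diffusion rates, so d_NH₃/d_HCl = √(M_HCl/M_NH₃) = √(36.46/17.03) = 1.463.
With d_NH₃ + d_HCl = 1310 mm, d_HCl = 1310/(1 + 1.463) = 531.8 mm.
d_NH₃ = 1310 − 531.8 = 778.2 mm.

778.2 mm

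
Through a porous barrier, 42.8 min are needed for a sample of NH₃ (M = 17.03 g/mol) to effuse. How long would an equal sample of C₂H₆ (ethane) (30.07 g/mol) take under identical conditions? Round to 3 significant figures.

56.9 min

From Graham's law, t_C₂H₆/t_NH₃ = √(M_C₂H₆/M_NH₃) = √(30.07/17.03) = √1.766 = 1.329.
So the time for C₂H₆ is 42.8 × 1.329 = 56.9 min.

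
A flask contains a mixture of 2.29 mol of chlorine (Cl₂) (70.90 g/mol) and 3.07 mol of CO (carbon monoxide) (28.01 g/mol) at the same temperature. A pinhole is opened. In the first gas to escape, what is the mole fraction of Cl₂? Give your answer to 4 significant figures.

0.3192

Rate_i ∝ x_i/√M_i (Graham's law weighted by mole fraction), so the effusate composition follows n_i/√M_i.
Mole fraction of Cl₂ in the effusate = (n_Cl₂/√M_Cl₂) / (n_Cl₂/√M_Cl₂ + n_CO/√M_CO)
= (2.29/√70.90) / (2.29/√70.90 + 3.07/√28.01) = 0.2720/(0.2720 + 0.5801) = 0.3192.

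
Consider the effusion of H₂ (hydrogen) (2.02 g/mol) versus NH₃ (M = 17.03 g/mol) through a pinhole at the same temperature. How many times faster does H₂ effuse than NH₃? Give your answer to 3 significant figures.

2.90

By Graham's law, rate_H₂/rate_NH₃ = √(M_NH₃/M_H₂) = √(17.03/2.02) = √8.431 = 2.90.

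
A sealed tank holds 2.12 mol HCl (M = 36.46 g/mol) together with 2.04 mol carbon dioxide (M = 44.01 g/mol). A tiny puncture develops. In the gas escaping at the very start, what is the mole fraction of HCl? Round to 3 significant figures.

0.533

Effusion rate of each component ∝ n_i/√M_i (partial pressure × 1/√M).
So x_HCl in the escaping gas = (n_HCl/√M_HCl) / Σ(n_i/√M_i)
= (2.12/√36.46) / (2.12/√36.46 + 2.04/√44.01) = 0.3511/(0.3511 + 0.3075) = 0.533.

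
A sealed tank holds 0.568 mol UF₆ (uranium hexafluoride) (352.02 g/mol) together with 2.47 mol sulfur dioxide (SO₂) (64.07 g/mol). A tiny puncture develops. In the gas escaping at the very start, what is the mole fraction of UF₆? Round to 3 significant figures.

0.0893

Rate_i ∝ x_i/√M_i (Graham's law weighted by mole fraction), so the effusate composition follows n_i/√M_i.
So x_UF₆ in the escaping gas = (n_UF₆/√M_UF₆) / Σ(n_i/√M_i)
= (0.568/√352.02) / (0.568/√352.02 + 2.47/√64.07) = 0.03027/(0.03027 + 0.3086) = 0.0893.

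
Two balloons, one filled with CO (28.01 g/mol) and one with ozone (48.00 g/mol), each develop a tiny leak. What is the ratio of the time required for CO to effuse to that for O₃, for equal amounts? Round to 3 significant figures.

0.764

By Graham's law, t_CO/t_O₃ = √(M_CO/M_O₃) = √(28.01/48.00) = √0.5835 = 0.764.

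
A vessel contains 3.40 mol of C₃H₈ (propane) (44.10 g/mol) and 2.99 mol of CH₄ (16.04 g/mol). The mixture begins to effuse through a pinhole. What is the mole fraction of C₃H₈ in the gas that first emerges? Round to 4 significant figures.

0.4068

The effusion rate of species i is ∝ p_i/√M_i ∝ n_i/√M_i.
So x_C₃H₈ in the escaping gas = (n_C₃H₈/√M_C₃H₈) / Σ(n_i/√M_i)
= (3.40/√44.10) / (3.40/√44.10 + 2.99/√16.04) = 0.5120/(0.5120 + 0.7466) = 0.4068.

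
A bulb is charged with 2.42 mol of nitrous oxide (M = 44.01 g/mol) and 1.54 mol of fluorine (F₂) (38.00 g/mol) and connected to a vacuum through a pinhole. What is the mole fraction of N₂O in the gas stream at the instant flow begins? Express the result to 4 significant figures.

Effusion rate of each component ∝ n_i/√M_i (partial pressure × 1/√M).
So x_N₂O in the escaping gas = (n_N₂O/√M_N₂O) / Σ(n_i/√M_i)
= (2.42/√44.01) / (2.42/√44.01 + 1.54/√38.00) = 0.3648/(0.3648 + 0.2498) = 0.5935.

0.5935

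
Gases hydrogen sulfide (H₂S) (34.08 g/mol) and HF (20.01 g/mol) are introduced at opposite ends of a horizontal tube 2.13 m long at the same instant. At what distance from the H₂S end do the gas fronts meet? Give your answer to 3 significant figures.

0.924 m

In equal time, each gas travels a distance ∝ its rate ∝ 1/√M, so d_H₂S/d_HF = √(M_HF/M_H₂S) = √(20.01/34.08) = 0.7663.
With d_H₂S + d_HF = 2.13 m, d_HF = 2.13/(1 + 0.7663) = 1.206 m.
d_H₂S = 2.13 − 1.206 = 0.924 m.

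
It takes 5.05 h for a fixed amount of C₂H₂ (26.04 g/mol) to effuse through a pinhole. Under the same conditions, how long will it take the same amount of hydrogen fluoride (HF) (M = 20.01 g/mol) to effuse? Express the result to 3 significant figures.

Using Graham's law: t_HF/t_C₂H₂ = √(M_HF/M_C₂H₂) = √(20.01/26.04) = √0.7684 = 0.8766.
So the time for HF is 5.05 × 0.8766 = 4.43 h.

4.43 h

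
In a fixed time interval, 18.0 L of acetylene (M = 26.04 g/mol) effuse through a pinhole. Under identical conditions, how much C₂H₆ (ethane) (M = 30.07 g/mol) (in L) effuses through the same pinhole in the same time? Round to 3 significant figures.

By Graham's law, rate_C₂H₆/rate_C₂H₂ = √(M_C₂H₂/M_C₂H₆) = √(26.04/30.07) = √0.8660 = 0.9306.
So the volume for C₂H₆ is 18.0 × 0.9306 = 16.8 L.

16.8 L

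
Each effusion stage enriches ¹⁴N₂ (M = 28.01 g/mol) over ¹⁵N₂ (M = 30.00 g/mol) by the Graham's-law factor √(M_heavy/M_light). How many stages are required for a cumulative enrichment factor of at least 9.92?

Per stage α = (30.00/28.01)^(1/2) = 1.07105^0.5, giving ln α = 0.03432.
Need α^N ≥ 9.92 ⇒ N ≥ ln(9.92) / ln α = 2.295 / 0.03432 = 66.86.
So at least 67 stages are needed.

67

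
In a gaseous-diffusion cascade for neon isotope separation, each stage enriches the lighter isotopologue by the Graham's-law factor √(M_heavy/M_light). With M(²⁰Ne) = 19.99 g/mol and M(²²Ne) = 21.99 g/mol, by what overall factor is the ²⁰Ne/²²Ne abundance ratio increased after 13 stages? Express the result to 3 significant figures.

Overall factor = α^13 with α = √(21.99/19.99), i.e. (21.99/19.99)^(13/2).
= 1.10005^(13/2) = 1.86.

1.86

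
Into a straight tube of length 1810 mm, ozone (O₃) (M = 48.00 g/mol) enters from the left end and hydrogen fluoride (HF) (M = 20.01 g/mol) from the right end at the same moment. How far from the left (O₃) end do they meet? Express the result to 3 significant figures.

The fronts meet when d_O₃ + d_HF = L with d_O₃/d_HF = √(M_HF/M_O₃) (Graham's law). Here √(M_HF/M_O₃) = √(20.01/48.00) = 0.6457.
With d_O₃ + d_HF = 1810 mm, d_HF = 1810/(1 + 0.6457) = 1100 mm.
d_O₃ = 1810 − 1100 = 710 mm.

710 mm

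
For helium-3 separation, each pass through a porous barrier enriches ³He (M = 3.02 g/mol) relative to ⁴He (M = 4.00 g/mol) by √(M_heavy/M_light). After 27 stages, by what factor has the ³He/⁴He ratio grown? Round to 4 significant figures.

The single-stage factor is √(M_heavy/M_light), so 27 stages give [√(4.00/3.02)]^27 = (4.00/3.02)^(27/2).
= 1.32450^(27/2) = 44.43.

44.43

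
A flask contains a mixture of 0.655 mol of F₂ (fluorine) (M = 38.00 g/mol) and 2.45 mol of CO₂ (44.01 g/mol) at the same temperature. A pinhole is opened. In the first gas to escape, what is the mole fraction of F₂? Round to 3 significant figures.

The effusion rate of species i is ∝ p_i/√M_i ∝ n_i/√M_i.
x_F₂(eff) = (n_F₂/√M_F₂) / (n_F₂/√M_F₂ + n_CO₂/√M_CO₂)
= (0.655/√38.00) / (0.655/√38.00 + 2.45/√44.01) = 0.1063/(0.1063 + 0.3693) = 0.223.

0.223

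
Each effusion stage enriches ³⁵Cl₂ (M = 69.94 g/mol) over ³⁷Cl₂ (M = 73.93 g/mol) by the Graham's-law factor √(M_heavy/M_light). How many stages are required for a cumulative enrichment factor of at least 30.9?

124

With α = √(73.93/69.94) per stage, ln α = ½ ln(1.05705) = 0.02774.
Need α^N ≥ 30.9 ⇒ N ≥ ln(30.9) / ln α = 3.431 / 0.02774 = 123.67.
Minimum whole number of stages: N = 124.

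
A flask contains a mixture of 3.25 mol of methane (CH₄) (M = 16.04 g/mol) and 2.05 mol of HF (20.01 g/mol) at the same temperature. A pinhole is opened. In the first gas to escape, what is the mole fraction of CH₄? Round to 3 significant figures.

0.639

Each component's effusion rate ∝ (its partial pressure)·(1/√M) ∝ n_i/√M_i.
So x_CH₄ in the escaping gas = (n_CH₄/√M_CH₄) / Σ(n_i/√M_i)
= (3.25/√16.04) / (3.25/√16.04 + 2.05/√20.01) = 0.8115/(0.8115 + 0.4583) = 0.639.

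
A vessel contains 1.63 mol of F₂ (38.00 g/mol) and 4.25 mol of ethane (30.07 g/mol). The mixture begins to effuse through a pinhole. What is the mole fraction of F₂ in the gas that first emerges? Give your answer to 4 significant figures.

Effusion rate of each component ∝ n_i/√M_i (partial pressure × 1/√M).
So x_F₂ in the escaping gas = (n_F₂/√M_F₂) / Σ(n_i/√M_i)
= (1.63/√38.00) / (1.63/√38.00 + 4.25/√30.07) = 0.2644/(0.2644 + 0.7750) = 0.2544.

0.2544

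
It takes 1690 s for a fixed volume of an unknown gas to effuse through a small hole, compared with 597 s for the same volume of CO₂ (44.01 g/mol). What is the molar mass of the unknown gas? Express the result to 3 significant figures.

353 g/mol

Graham's law gives t_X/t_CO₂ = √(M_X/M_CO₂).
1690/597 = 2.831 = √(M_X/44.01)
M_X = 44.01 × 2.831² = 44.01 × 8.014 = 353 g/mol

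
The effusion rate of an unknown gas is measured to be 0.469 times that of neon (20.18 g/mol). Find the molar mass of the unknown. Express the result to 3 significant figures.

Graham's law gives rate_X/rate_Ne = √(M_Ne/M_X).
0.469 = √(20.18/M_X)
M_X = 20.18 / 0.469² = 20.18 / 0.2200 = 91.7 g/mol

91.7 g/mol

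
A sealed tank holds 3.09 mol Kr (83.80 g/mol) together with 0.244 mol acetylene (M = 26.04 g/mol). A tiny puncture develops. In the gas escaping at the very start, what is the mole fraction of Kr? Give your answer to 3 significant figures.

The effusion rate of species i is ∝ p_i/√M_i ∝ n_i/√M_i.
x_Kr(eff) = (n_Kr/√M_Kr) / (n_Kr/√M_Kr + n_C₂H₂/√M_C₂H₂)
= (3.09/√83.80) / (3.09/√83.80 + 0.244/√26.04) = 0.3375/(0.3375 + 0.04782) = 0.876.

0.876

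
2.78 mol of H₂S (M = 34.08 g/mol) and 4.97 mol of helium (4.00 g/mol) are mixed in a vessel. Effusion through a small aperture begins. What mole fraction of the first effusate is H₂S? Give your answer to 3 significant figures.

0.161

The effusion rate of species i is ∝ p_i/√M_i ∝ n_i/√M_i.
So x_H₂S in the escaping gas = (n_H₂S/√M_H₂S) / Σ(n_i/√M_i)
= (2.78/√34.08) / (2.78/√34.08 + 4.97/√4.00) = 0.4762/(0.4762 + 2.485) = 0.161.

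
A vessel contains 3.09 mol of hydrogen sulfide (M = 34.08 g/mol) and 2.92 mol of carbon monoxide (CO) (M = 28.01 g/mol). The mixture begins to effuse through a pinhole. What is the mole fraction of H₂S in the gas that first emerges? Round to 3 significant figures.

0.490

Each component's effusion rate ∝ (its partial pressure)·(1/√M) ∝ n_i/√M_i.
x_H₂S(eff) = (n_H₂S/√M_H₂S) / (n_H₂S/√M_H₂S + n_CO/√M_CO)
= (3.09/√34.08) / (3.09/√34.08 + 2.92/√28.01) = 0.5293/(0.5293 + 0.5517) = 0.490.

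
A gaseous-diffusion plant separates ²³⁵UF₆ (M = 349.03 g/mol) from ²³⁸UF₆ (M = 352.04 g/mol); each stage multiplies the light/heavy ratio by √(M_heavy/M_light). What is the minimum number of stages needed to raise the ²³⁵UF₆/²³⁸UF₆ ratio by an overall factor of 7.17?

Single-stage factor α = √(352.04/349.03), so ln α = ½ ln(1.00862) = 0.004293.
Need α^N ≥ 7.17 ⇒ N ≥ ln(7.17) / ln α = 1.970 / 0.004293 = 458.82.
So at least 459 stages are needed.

459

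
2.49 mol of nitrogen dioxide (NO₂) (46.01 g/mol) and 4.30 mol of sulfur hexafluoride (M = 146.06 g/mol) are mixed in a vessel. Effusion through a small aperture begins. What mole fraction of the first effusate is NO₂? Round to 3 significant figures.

Each component's effusion rate ∝ (its partial pressure)·(1/√M) ∝ n_i/√M_i.
Mole fraction of NO₂ in the effusate = (n_NO₂/√M_NO₂) / (n_NO₂/√M_NO₂ + n_SF₆/√M_SF₆)
= (2.49/√46.01) / (2.49/√46.01 + 4.30/√146.06) = 0.3671/(0.3671 + 0.3558) = 0.508.

0.508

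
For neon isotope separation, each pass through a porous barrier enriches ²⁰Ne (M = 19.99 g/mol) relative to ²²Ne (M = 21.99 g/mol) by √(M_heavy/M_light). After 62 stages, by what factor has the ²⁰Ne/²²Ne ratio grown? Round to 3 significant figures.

19.2

After 62 stages the ratio has grown by (√(21.99/19.99))^62 = (21.99/19.99)^(62/2).
= 1.10005^31 = 19.2.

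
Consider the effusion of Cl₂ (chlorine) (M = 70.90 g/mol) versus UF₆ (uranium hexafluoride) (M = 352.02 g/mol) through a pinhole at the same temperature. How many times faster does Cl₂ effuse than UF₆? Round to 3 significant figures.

2.23

Using Graham's law: rate_Cl₂/rate_UF₆ = √(M_UF₆/M_Cl₂) = √(352.02/70.90) = √4.965 = 2.23.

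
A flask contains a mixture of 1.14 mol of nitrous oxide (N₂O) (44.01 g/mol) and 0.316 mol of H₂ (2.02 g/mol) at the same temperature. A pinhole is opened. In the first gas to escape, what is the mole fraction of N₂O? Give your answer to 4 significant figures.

0.4359

Each component's effusion rate ∝ (its partial pressure)·(1/√M) ∝ n_i/√M_i.
x_N₂O(eff) = (n_N₂O/√M_N₂O) / (n_N₂O/√M_N₂O + n_H₂/√M_H₂)
= (1.14/√44.01) / (1.14/√44.01 + 0.316/√2.02) = 0.1718/(0.1718 + 0.2223) = 0.4359.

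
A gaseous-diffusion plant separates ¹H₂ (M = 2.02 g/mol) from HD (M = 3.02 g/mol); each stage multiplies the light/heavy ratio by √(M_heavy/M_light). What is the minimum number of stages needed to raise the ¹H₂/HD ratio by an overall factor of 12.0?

13

Per stage α = (3.02/2.02)^(1/2) = 1.49505^0.5, giving ln α = 0.2011.
Need α^N ≥ 12.0 ⇒ N ≥ ln(12.0) / ln α = 2.485 / 0.2011 = 12.36.
Minimum whole number of stages: N = 13.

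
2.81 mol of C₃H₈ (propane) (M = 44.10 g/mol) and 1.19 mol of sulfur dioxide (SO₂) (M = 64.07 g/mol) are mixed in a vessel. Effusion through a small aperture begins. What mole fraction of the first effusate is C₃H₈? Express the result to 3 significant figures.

The effusion rate of species i is ∝ p_i/√M_i ∝ n_i/√M_i.
So x_C₃H₈ in the escaping gas = (n_C₃H₈/√M_C₃H₈) / Σ(n_i/√M_i)
= (2.81/√44.10) / (2.81/√44.10 + 1.19/√64.07) = 0.4231/(0.4231 + 0.1487) = 0.740.

0.740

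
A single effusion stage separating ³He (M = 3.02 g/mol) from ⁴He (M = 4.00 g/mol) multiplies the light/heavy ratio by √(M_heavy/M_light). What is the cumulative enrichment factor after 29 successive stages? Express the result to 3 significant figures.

58.9

Each stage multiplies the ratio by α = √(4.00/3.02), so after 29 stages the overall factor is α^29 = (4.00/3.02)^(29/2).
= 1.32450^(29/2) = 58.9.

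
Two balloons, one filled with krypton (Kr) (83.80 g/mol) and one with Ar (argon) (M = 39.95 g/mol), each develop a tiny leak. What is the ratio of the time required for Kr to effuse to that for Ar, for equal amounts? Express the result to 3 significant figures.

From Graham's law, t_Kr/t_Ar = √(M_Kr/M_Ar) = √(83.80/39.95) = √2.098 = 1.45.

1.45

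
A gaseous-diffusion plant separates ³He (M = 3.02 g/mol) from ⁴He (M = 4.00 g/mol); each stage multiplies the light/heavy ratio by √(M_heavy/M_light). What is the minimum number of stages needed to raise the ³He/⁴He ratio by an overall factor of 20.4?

22

Per stage α = (4.00/3.02)^(1/2) = 1.32450^0.5, giving ln α = 0.1405.
Need α^N ≥ 20.4 ⇒ N ≥ ln(20.4) / ln α = 3.016 / 0.1405 = 21.46.
Minimum whole number of stages: N = 22.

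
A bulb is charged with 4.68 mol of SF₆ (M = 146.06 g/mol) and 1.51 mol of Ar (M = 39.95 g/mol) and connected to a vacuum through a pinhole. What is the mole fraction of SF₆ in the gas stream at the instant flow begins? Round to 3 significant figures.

Each component's effusion rate ∝ (its partial pressure)·(1/√M) ∝ n_i/√M_i.
Mole fraction of SF₆ in the effusate = (n_SF₆/√M_SF₆) / (n_SF₆/√M_SF₆ + n_Ar/√M_Ar)
= (4.68/√146.06) / (4.68/√146.06 + 1.51/√39.95) = 0.3872/(0.3872 + 0.2389) = 0.618.

0.618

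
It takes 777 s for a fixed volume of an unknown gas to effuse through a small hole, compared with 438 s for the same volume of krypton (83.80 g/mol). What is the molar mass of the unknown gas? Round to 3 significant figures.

264 g/mol

From Graham's law, t_X/t_Kr = √(M_X/M_Kr).
777/438 = 1.774 = √(M_X/83.80)
M_X = 83.80 × 1.774² = 83.80 × 3.147 = 264 g/mol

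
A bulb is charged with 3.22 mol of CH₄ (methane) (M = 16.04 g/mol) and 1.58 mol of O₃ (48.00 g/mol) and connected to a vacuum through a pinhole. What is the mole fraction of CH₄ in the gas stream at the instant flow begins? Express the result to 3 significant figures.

0.779

Each component's effusion rate ∝ (its partial pressure)·(1/√M) ∝ n_i/√M_i.
x_CH₄(eff) = (n_CH₄/√M_CH₄) / (n_CH₄/√M_CH₄ + n_O₃/√M_O₃)
= (3.22/√16.04) / (3.22/√16.04 + 1.58/√48.00) = 0.8040/(0.8040 + 0.2281) = 0.779.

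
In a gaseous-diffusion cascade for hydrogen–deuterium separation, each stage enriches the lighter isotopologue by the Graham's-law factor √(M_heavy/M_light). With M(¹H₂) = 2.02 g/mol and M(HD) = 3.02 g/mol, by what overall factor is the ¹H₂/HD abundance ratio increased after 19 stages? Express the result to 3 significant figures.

45.6

Overall factor = α^19 with α = √(3.02/2.02), i.e. (3.02/2.02)^(19/2).
= 1.49505^(19/2) = 45.6.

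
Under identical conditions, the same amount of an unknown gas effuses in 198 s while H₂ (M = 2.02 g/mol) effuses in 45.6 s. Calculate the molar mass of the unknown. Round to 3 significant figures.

Since effusion rate ∝ 1/√M, t_X/t_H₂ = √(M_X/M_H₂).
198/45.6 = 4.342 = √(M_X/2.02)
M_X = 2.02 × 4.342² = 2.02 × 18.85 = 38.1 g/mol

38.1 g/mol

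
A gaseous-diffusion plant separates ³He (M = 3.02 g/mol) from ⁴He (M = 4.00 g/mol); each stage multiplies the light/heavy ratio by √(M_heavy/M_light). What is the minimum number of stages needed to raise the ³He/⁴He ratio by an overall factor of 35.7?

Per stage α = (4.00/3.02)^(1/2) = 1.32450^0.5, giving ln α = 0.1405.
Need α^N ≥ 35.7 ⇒ N ≥ ln(35.7) / ln α = 3.575 / 0.1405 = 25.44.
Minimum whole number of stages: N = 26.

26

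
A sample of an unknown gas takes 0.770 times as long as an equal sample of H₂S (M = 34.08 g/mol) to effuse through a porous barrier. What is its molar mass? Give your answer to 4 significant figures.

20.21 g/mol

Since effusion rate ∝ 1/√M, t_X/t_H₂S = √(M_X/M_H₂S).
0.770 = √(M_X/34.08)
M_X = 34.08 × 0.770² = 34.08 × 0.5929 = 20.21 g/mol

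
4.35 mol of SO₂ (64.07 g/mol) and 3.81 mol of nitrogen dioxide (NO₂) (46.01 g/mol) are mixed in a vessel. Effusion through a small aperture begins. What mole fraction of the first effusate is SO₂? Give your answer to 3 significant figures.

0.492

The effusion rate of species i is ∝ p_i/√M_i ∝ n_i/√M_i.
x_SO₂(eff) = (n_SO₂/√M_SO₂) / (n_SO₂/√M_SO₂ + n_NO₂/√M_NO₂)
= (4.35/√64.07) / (4.35/√64.07 + 3.81/√46.01) = 0.5435/(0.5435 + 0.5617) = 0.492.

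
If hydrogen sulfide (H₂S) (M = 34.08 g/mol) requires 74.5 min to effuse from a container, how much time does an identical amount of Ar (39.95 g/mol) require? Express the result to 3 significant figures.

80.7 min

From Graham's law, t_Ar/t_H₂S = √(M_Ar/M_H₂S) = √(39.95/34.08) = √1.172 = 1.083.
So the time for Ar is 74.5 × 1.083 = 80.7 min.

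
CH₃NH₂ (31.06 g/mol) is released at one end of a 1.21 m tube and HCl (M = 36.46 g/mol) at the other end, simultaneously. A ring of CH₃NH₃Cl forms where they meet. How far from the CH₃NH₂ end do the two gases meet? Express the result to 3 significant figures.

Distances travelled in equal time are proportional to diffusion rates, so d_CH₃NH₂/d_HCl = √(M_HCl/M_CH₃NH₂) = √(36.46/31.06) = 1.083.
With d_CH₃NH₂ + d_HCl = 1.21 m, d_HCl = 1.21/(1 + 1.083) = 0.5808 m.
d_CH₃NH₂ = 1.21 − 0.5808 = 0.629 m.

0.629 m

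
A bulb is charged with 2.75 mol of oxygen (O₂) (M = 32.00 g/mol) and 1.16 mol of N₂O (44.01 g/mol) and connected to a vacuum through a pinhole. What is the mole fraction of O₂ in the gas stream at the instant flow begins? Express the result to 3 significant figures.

Rate_i ∝ x_i/√M_i (Graham's law weighted by mole fraction), so the effusate composition follows n_i/√M_i.
Mole fraction of O₂ in the effusate = (n_O₂/√M_O₂) / (n_O₂/√M_O₂ + n_N₂O/√M_N₂O)
= (2.75/√32.00) / (2.75/√32.00 + 1.16/√44.01) = 0.4861/(0.4861 + 0.1749) = 0.735.

0.735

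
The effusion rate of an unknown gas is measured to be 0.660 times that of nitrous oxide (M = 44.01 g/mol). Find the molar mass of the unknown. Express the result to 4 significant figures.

101.0 g/mol

Using Graham's law: rate_X/rate_N₂O = √(M_N₂O/M_X).
0.660 = √(44.01/M_X)
M_X = 44.01 / 0.660² = 44.01 / 0.4356 = 101.0 g/mol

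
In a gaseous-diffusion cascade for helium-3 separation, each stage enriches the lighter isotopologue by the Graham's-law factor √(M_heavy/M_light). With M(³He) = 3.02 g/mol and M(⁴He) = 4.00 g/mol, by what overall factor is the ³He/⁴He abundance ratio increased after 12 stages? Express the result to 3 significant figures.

The single-stage factor is √(M_heavy/M_light), so 12 stages give [√(4.00/3.02)]^12 = (4.00/3.02)^(12/2).
= 1.32450^6 = 5.40.

5.40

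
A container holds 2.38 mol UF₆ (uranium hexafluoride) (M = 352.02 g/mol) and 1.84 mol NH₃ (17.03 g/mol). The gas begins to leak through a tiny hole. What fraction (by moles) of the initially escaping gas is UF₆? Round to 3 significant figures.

The effusion rate of species i is ∝ p_i/√M_i ∝ n_i/√M_i.
Mole fraction of UF₆ in the effusate = (n_UF₆/√M_UF₆) / (n_UF₆/√M_UF₆ + n_NH₃/√M_NH₃)
= (2.38/√352.02) / (2.38/√352.02 + 1.84/√17.03) = 0.1269/(0.1269 + 0.4459) = 0.221.

0.221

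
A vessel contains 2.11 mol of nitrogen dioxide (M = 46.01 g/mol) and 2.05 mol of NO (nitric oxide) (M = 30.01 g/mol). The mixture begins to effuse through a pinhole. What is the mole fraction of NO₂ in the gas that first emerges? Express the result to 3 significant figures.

Each component's effusion rate ∝ (its partial pressure)·(1/√M) ∝ n_i/√M_i.
x_NO₂(eff) = (n_NO₂/√M_NO₂) / (n_NO₂/√M_NO₂ + n_NO/√M_NO)
= (2.11/√46.01) / (2.11/√46.01 + 2.05/√30.01) = 0.3111/(0.3111 + 0.3742) = 0.454.

0.454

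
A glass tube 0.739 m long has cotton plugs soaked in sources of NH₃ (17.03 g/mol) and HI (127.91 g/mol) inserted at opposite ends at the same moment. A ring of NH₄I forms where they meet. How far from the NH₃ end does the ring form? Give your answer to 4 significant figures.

0.5414 m

The fronts meet when d_NH₃ + d_HI = L with d_NH₃/d_HI = √(M_HI/M_NH₃) (Graham's law). Here √(M_HI/M_NH₃) = √(127.91/17.03) = 2.741.
With d_NH₃ + d_HI = 0.739 m, d_HI = 0.739/(1 + 2.741) = 0.1976 m.
d_NH₃ = 0.739 − 0.1976 = 0.5414 m.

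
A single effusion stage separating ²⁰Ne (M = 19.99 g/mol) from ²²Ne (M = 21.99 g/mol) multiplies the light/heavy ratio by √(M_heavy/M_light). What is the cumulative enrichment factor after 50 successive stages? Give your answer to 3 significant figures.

10.8

After 50 stages the ratio has grown by (√(21.99/19.99))^50 = (21.99/19.99)^(50/2).
= 1.10005^25 = 10.8.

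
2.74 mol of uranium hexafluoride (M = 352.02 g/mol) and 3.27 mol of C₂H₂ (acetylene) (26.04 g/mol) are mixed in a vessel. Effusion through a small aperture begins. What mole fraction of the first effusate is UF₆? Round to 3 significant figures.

0.186

Each component's effusion rate ∝ (its partial pressure)·(1/√M) ∝ n_i/√M_i.
x_UF₆(eff) = (n_UF₆/√M_UF₆) / (n_UF₆/√M_UF₆ + n_C₂H₂/√M_C₂H₂)
= (2.74/√352.02) / (2.74/√352.02 + 3.27/√26.04) = 0.1460/(0.1460 + 0.6408) = 0.186.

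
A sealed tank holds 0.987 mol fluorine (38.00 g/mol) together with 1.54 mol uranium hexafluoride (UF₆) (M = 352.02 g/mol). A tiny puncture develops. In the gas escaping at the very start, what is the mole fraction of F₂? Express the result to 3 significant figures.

0.661

Effusion rate of each component ∝ n_i/√M_i (partial pressure × 1/√M).
Mole fraction of F₂ in the effusate = (n_F₂/√M_F₂) / (n_F₂/√M_F₂ + n_UF₆/√M_UF₆)
= (0.987/√38.00) / (0.987/√38.00 + 1.54/√352.02) = 0.1601/(0.1601 + 0.08208) = 0.661.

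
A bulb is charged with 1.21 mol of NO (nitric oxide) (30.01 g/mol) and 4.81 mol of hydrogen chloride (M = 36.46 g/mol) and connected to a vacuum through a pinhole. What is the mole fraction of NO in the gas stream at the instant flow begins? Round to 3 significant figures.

0.217

Effusion rate of each component ∝ n_i/√M_i (partial pressure × 1/√M).
x_NO(eff) = (n_NO/√M_NO) / (n_NO/√M_NO + n_HCl/√M_HCl)
= (1.21/√30.01) / (1.21/√30.01 + 4.81/√36.46) = 0.2209/(0.2209 + 0.7966) = 0.217.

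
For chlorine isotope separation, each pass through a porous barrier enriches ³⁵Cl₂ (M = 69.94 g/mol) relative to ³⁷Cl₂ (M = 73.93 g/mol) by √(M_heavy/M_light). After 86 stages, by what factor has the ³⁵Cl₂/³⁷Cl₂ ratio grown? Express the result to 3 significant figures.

The single-stage factor is √(M_heavy/M_light), so 86 stages give [√(73.93/69.94)]^86 = (73.93/69.94)^(86/2).
= 1.05705^43 = 10.9.

10.9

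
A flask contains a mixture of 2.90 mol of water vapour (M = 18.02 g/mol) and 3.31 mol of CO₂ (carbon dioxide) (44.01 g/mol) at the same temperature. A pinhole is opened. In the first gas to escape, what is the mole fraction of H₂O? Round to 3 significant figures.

0.578

The effusion rate of species i is ∝ p_i/√M_i ∝ n_i/√M_i.
Mole fraction of H₂O in the effusate = (n_H₂O/√M_H₂O) / (n_H₂O/√M_H₂O + n_CO₂/√M_CO₂)
= (2.90/√18.02) / (2.90/√18.02 + 3.31/√44.01) = 0.6832/(0.6832 + 0.4989) = 0.578.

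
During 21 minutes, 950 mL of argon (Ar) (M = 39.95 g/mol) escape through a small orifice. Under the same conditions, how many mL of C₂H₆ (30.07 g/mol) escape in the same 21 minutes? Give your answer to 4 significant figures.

Using Graham's law: rate_C₂H₆/rate_Ar = √(M_Ar/M_C₂H₆) = √(39.95/30.07) = √1.329 = 1.153.
So the volume for C₂H₆ is 950 × 1.153 = 1095 mL.

1095 mL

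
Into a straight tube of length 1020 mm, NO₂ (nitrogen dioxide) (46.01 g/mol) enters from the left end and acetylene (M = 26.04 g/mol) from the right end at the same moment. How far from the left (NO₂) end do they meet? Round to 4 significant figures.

Graham's law gives d_NO₂/d_C₂H₂ = rate_NO₂/rate_C₂H₂ = √(M_C₂H₂/M_NO₂) = √(26.04/46.01) = 0.7523.
With d_NO₂ + d_C₂H₂ = 1020 mm, d_C₂H₂ = 1020/(1 + 0.7523) = 582.1 mm.
d_NO₂ = 1020 − 582.1 = 437.9 mm.

437.9 mm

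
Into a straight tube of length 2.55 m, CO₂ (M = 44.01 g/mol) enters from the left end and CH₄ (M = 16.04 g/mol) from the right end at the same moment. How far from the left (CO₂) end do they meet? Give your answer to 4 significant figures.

0.9599 m

Graham's law gives d_CO₂/d_CH₄ = rate_CO₂/rate_CH₄ = √(M_CH₄/M_CO₂) = √(16.04/44.01) = 0.6037.
With d_CO₂ + d_CH₄ = 2.55 m, d_CH₄ = 2.55/(1 + 0.6037) = 1.590 m.
d_CO₂ = 2.55 − 1.590 = 0.9599 m.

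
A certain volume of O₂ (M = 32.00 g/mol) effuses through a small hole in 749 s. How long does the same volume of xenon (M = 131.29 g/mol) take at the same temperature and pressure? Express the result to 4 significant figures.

By Graham's law, t_Xe/t_O₂ = √(M_Xe/M_O₂) = √(131.29/32.00) = √4.103 = 2.026.
So the time for Xe is 749 × 2.026 = 1517 s.

1517 s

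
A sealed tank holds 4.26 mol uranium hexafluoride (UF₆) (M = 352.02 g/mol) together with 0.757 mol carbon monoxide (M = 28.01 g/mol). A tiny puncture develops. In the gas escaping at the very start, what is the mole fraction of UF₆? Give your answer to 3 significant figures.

0.614

Each component's effusion rate ∝ (its partial pressure)·(1/√M) ∝ n_i/√M_i.
x_UF₆(eff) = (n_UF₆/√M_UF₆) / (n_UF₆/√M_UF₆ + n_CO/√M_CO)
= (4.26/√352.02) / (4.26/√352.02 + 0.757/√28.01) = 0.2271/(0.2271 + 0.1430) = 0.614.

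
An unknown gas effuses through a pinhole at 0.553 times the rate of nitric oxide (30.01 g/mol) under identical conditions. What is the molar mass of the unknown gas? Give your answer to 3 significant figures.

Using Graham's law: rate_X/rate_NO = √(M_NO/M_X).
0.553 = √(30.01/M_X)
M_X = 30.01 / 0.553² = 30.01 / 0.3058 = 98.1 g/mol

98.1 g/mol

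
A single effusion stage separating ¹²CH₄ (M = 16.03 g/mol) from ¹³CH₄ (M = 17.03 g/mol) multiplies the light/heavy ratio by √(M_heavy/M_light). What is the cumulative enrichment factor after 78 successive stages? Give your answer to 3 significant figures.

The single-stage factor is √(M_heavy/M_light), so 78 stages give [√(17.03/16.03)]^78 = (17.03/16.03)^(78/2).
= 1.06238^39 = 10.6.

10.6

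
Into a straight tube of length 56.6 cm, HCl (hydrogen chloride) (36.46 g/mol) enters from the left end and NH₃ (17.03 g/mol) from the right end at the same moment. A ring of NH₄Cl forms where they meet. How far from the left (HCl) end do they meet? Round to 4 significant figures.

Distances travelled in equal time are proportional to diffusion rates, so d_HCl/d_NH₃ = √(M_NH₃/M_HCl) = √(17.03/36.46) = 0.6834.
With d_HCl + d_NH₃ = 56.6 cm, d_NH₃ = 56.6/(1 + 0.6834) = 33.62 cm.
d_HCl = 56.6 − 33.62 = 22.98 cm.

22.98 cm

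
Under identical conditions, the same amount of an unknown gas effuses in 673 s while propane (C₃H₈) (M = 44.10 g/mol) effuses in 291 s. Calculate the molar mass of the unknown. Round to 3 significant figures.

236 g/mol

Since effusion rate ∝ 1/√M, t_X/t_C₃H₈ = √(M_X/M_C₃H₈).
673/291 = 2.313 = √(M_X/44.10)
M_X = 44.10 × 2.313² = 44.10 × 5.349 = 236 g/mol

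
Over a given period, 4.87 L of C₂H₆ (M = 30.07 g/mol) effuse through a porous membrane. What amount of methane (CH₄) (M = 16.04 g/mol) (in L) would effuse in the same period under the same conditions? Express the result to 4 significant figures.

By Graham's law, rate_CH₄/rate_C₂H₆ = √(M_C₂H₆/M_CH₄) = √(30.07/16.04) = √1.875 = 1.369.
So the volume for CH₄ is 4.87 × 1.369 = 6.668 L.

6.668 L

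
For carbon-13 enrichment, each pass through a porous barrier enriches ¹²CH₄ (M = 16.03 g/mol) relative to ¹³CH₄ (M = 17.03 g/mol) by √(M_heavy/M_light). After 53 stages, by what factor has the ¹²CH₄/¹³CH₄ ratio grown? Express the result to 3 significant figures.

4.97

After 53 stages the ratio has grown by (√(17.03/16.03))^53 = (17.03/16.03)^(53/2).
= 1.06238^(53/2) = 4.97.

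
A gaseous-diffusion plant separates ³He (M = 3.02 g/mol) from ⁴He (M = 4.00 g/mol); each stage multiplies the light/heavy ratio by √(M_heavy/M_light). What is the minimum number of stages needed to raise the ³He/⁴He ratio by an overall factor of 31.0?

25

Single-stage factor α = √(4.00/3.02), so ln α = ½ ln(1.32450) = 0.1405.
Need α^N ≥ 31.0 ⇒ N ≥ ln(31.0) / ln α = 3.434 / 0.1405 = 24.44.
Minimum whole number of stages: N = 25.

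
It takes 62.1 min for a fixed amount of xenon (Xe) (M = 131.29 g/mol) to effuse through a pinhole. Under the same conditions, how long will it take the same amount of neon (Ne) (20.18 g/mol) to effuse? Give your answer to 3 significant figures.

24.3 min

From Graham's law, t_Ne/t_Xe = √(M_Ne/M_Xe) = √(20.18/131.29) = √0.1537 = 0.3921.
So the time for Ne is 62.1 × 0.3921 = 24.3 min.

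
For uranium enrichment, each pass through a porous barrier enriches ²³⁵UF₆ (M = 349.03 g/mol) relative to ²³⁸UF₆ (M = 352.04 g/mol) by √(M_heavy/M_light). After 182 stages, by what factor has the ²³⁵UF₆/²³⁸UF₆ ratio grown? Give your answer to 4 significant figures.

Each stage multiplies the ratio by α = √(352.04/349.03), so after 182 stages the overall factor is α^182 = (352.04/349.03)^(182/2).
= 1.00862^91 = 2.185.

2.185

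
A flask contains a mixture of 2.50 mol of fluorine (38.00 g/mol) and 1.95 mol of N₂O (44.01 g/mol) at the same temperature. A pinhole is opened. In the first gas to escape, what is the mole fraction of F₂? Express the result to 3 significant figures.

0.580

Effusion rate of each component ∝ n_i/√M_i (partial pressure × 1/√M).
So x_F₂ in the escaping gas = (n_F₂/√M_F₂) / Σ(n_i/√M_i)
= (2.50/√38.00) / (2.50/√38.00 + 1.95/√44.01) = 0.4056/(0.4056 + 0.2939) = 0.580.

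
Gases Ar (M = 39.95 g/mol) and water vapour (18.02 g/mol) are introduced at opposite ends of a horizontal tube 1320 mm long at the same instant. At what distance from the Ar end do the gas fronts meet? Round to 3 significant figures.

Graham's law gives d_Ar/d_H₂O = rate_Ar/rate_H₂O = √(M_H₂O/M_Ar) = √(18.02/39.95) = 0.6716.
With d_Ar + d_H₂O = 1320 mm, d_H₂O = 1320/(1 + 0.6716) = 789.7 mm.
d_Ar = 1320 − 789.7 = 530 mm.

530 mm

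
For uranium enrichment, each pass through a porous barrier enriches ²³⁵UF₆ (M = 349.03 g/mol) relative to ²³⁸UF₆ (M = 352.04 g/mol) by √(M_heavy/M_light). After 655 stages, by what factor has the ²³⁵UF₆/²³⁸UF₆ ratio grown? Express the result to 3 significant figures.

16.6

Each stage multiplies the ratio by α = √(352.04/349.03), so after 655 stages the overall factor is α^655 = (352.04/349.03)^(655/2).
= 1.00862^(655/2) = 16.6.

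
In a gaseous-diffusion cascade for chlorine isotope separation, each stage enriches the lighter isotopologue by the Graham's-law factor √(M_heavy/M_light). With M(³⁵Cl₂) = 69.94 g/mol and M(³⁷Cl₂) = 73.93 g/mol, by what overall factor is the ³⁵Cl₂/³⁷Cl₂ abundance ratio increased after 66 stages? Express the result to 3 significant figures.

The single-stage factor is √(M_heavy/M_light), so 66 stages give [√(73.93/69.94)]^66 = (73.93/69.94)^(66/2).
= 1.05705^33 = 6.24.

6.24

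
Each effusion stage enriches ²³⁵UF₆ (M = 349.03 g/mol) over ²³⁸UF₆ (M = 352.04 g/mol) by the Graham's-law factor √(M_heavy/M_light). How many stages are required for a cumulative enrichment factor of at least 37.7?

Per stage α = (352.04/349.03)^(1/2) = 1.00862^0.5, giving ln α = 0.004293.
Need α^N ≥ 37.7 ⇒ N ≥ ln(37.7) / ln α = 3.630 / 0.004293 = 845.39.
Rounding up, N = 846 stages.

846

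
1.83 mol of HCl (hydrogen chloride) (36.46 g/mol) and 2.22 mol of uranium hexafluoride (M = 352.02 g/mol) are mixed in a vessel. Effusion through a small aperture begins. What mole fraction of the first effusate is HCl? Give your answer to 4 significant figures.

0.7192

Effusion rate of each component ∝ n_i/√M_i (partial pressure × 1/√M).
So x_HCl in the escaping gas = (n_HCl/√M_HCl) / Σ(n_i/√M_i)
= (1.83/√36.46) / (1.83/√36.46 + 2.22/√352.02) = 0.3031/(0.3031 + 0.1183) = 0.7192.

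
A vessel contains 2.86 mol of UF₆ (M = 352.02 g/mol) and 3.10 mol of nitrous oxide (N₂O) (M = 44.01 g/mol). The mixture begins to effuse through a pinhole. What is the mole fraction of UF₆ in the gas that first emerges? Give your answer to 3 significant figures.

The effusion rate of species i is ∝ p_i/√M_i ∝ n_i/√M_i.
So x_UF₆ in the escaping gas = (n_UF₆/√M_UF₆) / Σ(n_i/√M_i)
= (2.86/√352.02) / (2.86/√352.02 + 3.10/√44.01) = 0.1524/(0.1524 + 0.4673) = 0.246.

0.246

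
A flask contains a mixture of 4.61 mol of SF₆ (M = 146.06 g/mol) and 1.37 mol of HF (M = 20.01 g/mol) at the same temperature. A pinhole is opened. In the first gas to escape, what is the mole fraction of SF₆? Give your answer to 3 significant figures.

0.555

Effusion rate of each component ∝ n_i/√M_i (partial pressure × 1/√M).
x_SF₆(eff) = (n_SF₆/√M_SF₆) / (n_SF₆/√M_SF₆ + n_HF/√M_HF)
= (4.61/√146.06) / (4.61/√146.06 + 1.37/√20.01) = 0.3814/(0.3814 + 0.3063) = 0.555.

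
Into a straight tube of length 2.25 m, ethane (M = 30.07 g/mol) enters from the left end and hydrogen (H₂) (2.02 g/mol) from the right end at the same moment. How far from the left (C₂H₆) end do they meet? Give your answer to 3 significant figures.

0.463 m

Distances travelled in equal time are proportional to diffusion rates, so d_C₂H₆/d_H₂ = √(M_H₂/M_C₂H₆) = √(2.02/30.07) = 0.2592.
With d_C₂H₆ + d_H₂ = 2.25 m, d_H₂ = 2.25/(1 + 0.2592) = 1.787 m.
d_C₂H₆ = 2.25 − 1.787 = 0.463 m.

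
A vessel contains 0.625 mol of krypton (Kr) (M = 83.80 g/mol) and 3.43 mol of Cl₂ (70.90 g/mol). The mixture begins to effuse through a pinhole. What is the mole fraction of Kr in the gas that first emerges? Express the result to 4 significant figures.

The effusion rate of species i is ∝ p_i/√M_i ∝ n_i/√M_i.
Mole fraction of Kr in the effusate = (n_Kr/√M_Kr) / (n_Kr/√M_Kr + n_Cl₂/√M_Cl₂)
= (0.625/√83.80) / (0.625/√83.80 + 3.43/√70.90) = 0.06827/(0.06827 + 0.4074) = 0.1435.

0.1435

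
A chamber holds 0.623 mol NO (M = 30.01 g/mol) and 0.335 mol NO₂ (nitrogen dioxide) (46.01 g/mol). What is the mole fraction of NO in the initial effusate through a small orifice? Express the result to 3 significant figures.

Rate_i ∝ x_i/√M_i (Graham's law weighted by mole fraction), so the effusate composition follows n_i/√M_i.
So x_NO in the escaping gas = (n_NO/√M_NO) / Σ(n_i/√M_i)
= (0.623/√30.01) / (0.623/√30.01 + 0.335/√46.01) = 0.1137/(0.1137 + 0.04939) = 0.697.

0.697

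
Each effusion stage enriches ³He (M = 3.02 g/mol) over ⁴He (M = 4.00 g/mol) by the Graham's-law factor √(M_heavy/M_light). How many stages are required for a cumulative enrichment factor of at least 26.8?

24

Per stage α = (4.00/3.02)^(1/2) = 1.32450^0.5, giving ln α = 0.1405.
Need α^N ≥ 26.8 ⇒ N ≥ ln(26.8) / ln α = 3.288 / 0.1405 = 23.40.
Rounding up, N = 24 stages.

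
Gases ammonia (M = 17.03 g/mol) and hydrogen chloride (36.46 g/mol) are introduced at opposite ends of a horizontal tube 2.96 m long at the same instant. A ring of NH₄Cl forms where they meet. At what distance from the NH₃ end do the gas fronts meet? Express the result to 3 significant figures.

1.76 m

The fronts meet when d_NH₃ + d_HCl = L with d_NH₃/d_HCl = √(M_HCl/M_NH₃) (Graham's law). Here √(M_HCl/M_NH₃) = √(36.46/17.03) = 1.463.
With d_NH₃ + d_HCl = 2.96 m, d_HCl = 2.96/(1 + 1.463) = 1.202 m.
d_NH₃ = 2.96 − 1.202 = 1.76 m.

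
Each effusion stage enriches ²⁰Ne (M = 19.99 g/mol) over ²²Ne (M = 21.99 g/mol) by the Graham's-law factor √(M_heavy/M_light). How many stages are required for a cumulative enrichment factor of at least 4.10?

Per stage α = (21.99/19.99)^(1/2) = 1.10005^0.5, giving ln α = 0.04768.
Need α^N ≥ 4.10 ⇒ N ≥ ln(4.10) / ln α = 1.411 / 0.04768 = 29.59.
Rounding up, N = 30 stages.

30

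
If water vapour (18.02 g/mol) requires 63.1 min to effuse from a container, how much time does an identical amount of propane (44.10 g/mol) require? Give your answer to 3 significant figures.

98.7 min

Graham's law gives t_C₃H₈/t_H₂O = √(M_C₃H₈/M_H₂O) = √(44.10/18.02) = √2.447 = 1.564.
So the time for C₃H₈ is 63.1 × 1.564 = 98.7 min.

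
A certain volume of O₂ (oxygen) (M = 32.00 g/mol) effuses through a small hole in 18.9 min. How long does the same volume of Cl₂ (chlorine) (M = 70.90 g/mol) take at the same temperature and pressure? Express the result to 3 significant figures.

28.1 min

Graham's law gives t_Cl₂/t_O₂ = √(M_Cl₂/M_O₂) = √(70.90/32.00) = √2.216 = 1.488.
So the time for Cl₂ is 18.9 × 1.488 = 28.1 min.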